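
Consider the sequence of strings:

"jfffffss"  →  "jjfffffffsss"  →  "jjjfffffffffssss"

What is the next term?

The n-th term is n-1 j's then 2n+1 f's then n s's, where the shown terms are n = 2, 3, 4.
Setting n = 5 gives 4, 11, 5 characters in each block.

jjjjfffffffffffsssss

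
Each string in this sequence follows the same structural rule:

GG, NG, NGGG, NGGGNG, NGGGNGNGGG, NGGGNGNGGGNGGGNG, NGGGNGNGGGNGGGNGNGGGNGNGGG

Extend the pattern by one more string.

NGGGNGNGGGNGGGNGNGGGNGNGGGNGGGNGNGGGNGGGNG

From term 3 onward, concatenate the last term with the second-to-last: NG·GG = NGGG, NGGG·NG = NGGGNG, …
Continuing: NGGGNGNGGGNGGGNGNGGGNGNGGG · NGGGNGNGGGNGGGNG gives term 8.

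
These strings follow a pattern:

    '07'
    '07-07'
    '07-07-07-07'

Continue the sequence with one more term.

07-07-07-07-07-07-07-07

Every step duplicates the string with '-' between the halves.
So the next term is two copies of 07-07-07-07 with '-' between the halves.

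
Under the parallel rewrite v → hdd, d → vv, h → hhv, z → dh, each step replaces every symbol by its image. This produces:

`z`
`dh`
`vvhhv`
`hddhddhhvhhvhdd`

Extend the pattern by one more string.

Rewriting the 15 symbols of hddhddhhvhhvhdd one by one yields hhv vv vv hhv vv vv hhv hhv hdd hhv hhv hdd hhv vv vv; concatenated:

hhvvvvvhhvvvvvhhvhhvhddhhvhhvhddhhvvvvv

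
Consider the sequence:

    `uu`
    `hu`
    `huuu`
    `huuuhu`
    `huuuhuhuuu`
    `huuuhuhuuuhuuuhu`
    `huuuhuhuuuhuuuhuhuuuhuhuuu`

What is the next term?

From term 3 onward, concatenate the last term with the second-to-last: hu·uu = huuu, huuu·hu = huuuhu, …
Continuing: huuuhuhuuuhuuuhuhuuuhuhuuu · huuuhuhuuuhuuuhu gives term 8.

huuuhuhuuuhuuuhuhuuuhuhuuuhuuuhuhuuuhuuuhu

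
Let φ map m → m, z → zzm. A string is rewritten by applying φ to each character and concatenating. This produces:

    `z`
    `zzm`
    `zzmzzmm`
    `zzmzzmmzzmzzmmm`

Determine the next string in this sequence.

zzmzzmmzzmzzmmmzzmzzmmzzmzzmmmm

φ(zzmzzmmzzmzzmmm) expands symbol-by-symbol to zzm zzm m zzm zzm m m zzm zzm m zzm zzm m m m; joining the 15 pieces gives the next term.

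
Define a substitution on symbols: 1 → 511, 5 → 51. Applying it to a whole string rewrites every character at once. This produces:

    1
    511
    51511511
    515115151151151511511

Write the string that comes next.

5151151511511515115151151151511511515115151151151511511

Replace each of the 21 characters of 515115151151151511511 in place — 51 511 51 511 511 51 511 51 511 511 51 511 511 51 511 51 511 511 51 511 511 — and concatenate.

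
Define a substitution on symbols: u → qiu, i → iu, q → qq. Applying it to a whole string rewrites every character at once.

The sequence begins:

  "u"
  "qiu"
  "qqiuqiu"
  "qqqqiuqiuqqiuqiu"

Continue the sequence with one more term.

Replace each of the 16 characters of qqqqiuqiuqqiuqiu in place — qq qq qq qq iu qiu qq iu qiu qq qq iu qiu qq iu qiu — and concatenate.

qqqqqqqqiuqiuqqiuqiuqqqqiuqiuqqiuqiu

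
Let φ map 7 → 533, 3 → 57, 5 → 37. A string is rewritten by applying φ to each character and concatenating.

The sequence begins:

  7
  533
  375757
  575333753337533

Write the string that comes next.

φ(575333753337533) expands symbol-by-symbol to 37 533 37 57 57 57 533 37 57 57 57 533 37 57 57; joining the 15 pieces gives the next term.

375333757575753337575757533375757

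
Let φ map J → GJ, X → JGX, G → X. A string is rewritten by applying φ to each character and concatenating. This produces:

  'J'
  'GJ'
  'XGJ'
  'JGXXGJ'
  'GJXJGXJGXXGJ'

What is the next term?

XGJJGXGJXJGXGJXJGXJGXXGJ

Rewriting each symbol of GJXJGXJGXXGJ: G→X, J→GJ, X→JGX, J→GJ, G→X, X→JGX, J→GJ, G→X, X→JGX, X→JGX, G→X, J→GJ, which concatenates to X GJ JGX GJ X JGX GJ X JGX JGX X GJ.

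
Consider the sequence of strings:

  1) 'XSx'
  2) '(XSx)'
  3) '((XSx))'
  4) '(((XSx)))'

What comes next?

s(k+1) = (·s(k)·), so each term gains ( as a prefix and ) as a suffix.
So the next term is (·(((XSx)))·).

((((XSx))))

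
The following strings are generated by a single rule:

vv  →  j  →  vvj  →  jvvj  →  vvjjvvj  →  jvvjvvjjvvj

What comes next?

Each term (from the third on) is the two preceding terms concatenated in order: term 3 = vv·j = vvj.
Continuing: vvjjvvj · jvvjvvjjvvj gives term 7.

vvjjvvjjvvjvvjjvvj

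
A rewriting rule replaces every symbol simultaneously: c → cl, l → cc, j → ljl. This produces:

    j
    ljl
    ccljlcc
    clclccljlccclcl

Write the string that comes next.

clccclccclclccljlccclclclccclcc

Applying the rule to each of the 15 symbols of clclccljlccclcl gives the pieces cl cc cl cc cl cl cc ljl cc cl cl cl cc cl cc, which concatenate to the answer.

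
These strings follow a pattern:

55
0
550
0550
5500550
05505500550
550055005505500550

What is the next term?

05505500550550055005505500550

Each term (from the third on) is the two preceding terms concatenated in order: term 3 = 55·0 = 550.
So term 8 is 05505500550·550055005505500550.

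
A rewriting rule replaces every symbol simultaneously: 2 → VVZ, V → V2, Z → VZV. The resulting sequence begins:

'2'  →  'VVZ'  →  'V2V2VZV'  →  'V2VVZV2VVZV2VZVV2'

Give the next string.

Rewriting the 17 symbols of V2VVZV2VVZV2VZVV2 one by one yields V2 VVZ V2 V2 VZV V2 VVZ V2 V2 VZV V2 VVZ V2 VZV V2 V2 VVZ; concatenated:

V2VVZV2V2VZVV2VVZV2V2VZVV2VVZV2VZVV2V2VVZ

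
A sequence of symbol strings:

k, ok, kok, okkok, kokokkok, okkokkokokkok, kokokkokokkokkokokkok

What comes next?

From term 3 onward, concatenate the second-to-last term with the last: k·ok = kok, ok·kok = okkok, …
The next term joins okkokkokokkok and kokokkokokkokkokokkok.

okkokkokokkokkokokkokokkokkokokkok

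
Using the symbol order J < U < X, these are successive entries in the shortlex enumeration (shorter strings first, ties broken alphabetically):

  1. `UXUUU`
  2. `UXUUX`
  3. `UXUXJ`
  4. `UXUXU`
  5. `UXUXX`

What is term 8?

UXXJX

Stepping forward 3 times from UXUXX: UXUXX → UXXJJ → UXXJU, then the target.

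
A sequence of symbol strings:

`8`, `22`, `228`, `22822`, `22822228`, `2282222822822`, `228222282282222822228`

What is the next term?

Each term (from the third on) is the previous term followed by the one before it: term 3 = 22·8 = 228.
So term 8 is 228222282282222822228·2282222822822.

2282222822822228222282282222822822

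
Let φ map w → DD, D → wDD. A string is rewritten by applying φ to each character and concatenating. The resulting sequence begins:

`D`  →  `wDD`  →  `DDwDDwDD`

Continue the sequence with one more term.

Apply φ to DDwDDwDD symbol by symbol: D→wDD, D→wDD, w→DD, D→wDD, D→wDD, w→DD, D→wDD, D→wDD; joined: wDD wDD DD wDD wDD DD wDD wDD.

wDDwDDDDwDDwDDDDwDDwDD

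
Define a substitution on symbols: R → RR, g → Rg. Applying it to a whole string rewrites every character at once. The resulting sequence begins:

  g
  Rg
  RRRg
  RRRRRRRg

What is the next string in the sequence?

RRRRRRRRRRRRRRRg

Rewriting each symbol of RRRRRRRg: R→RR, R→RR, R→RR, R→RR, R→RR, R→RR, R→RR, g→Rg, which concatenates to RR RR RR RR RR RR RR Rg.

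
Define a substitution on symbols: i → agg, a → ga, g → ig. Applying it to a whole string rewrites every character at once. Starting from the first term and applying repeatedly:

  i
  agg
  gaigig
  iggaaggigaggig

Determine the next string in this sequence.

φ(iggaaggigaggig) expands symbol-by-symbol to agg ig ig ga ga ig ig agg ig ga ig ig agg ig; joining the 14 pieces gives the next term.

aggigiggagaigigaggiggaigigaggig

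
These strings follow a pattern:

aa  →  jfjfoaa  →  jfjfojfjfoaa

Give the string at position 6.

Each term is the previous one with jfjfo prepended.
From jfjfojfjfoaa, 3 further steps: jfjfojfjfoaa → jfjfojfjfojfjfoaa → jfjfojfjfojfjfojfjfoaa → (answer).

jfjfojfjfojfjfojfjfojfjfoaa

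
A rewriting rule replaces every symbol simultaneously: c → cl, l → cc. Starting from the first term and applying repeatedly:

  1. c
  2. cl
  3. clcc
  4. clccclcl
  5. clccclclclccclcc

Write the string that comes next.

clccclclclccclccclccclclclccclcl

Applying the rule to each of the 16 symbols of clccclclclccclcc gives the pieces cl cc cl cl cl cc cl cc cl cc cl cl cl cc cl cl, which concatenate to the answer.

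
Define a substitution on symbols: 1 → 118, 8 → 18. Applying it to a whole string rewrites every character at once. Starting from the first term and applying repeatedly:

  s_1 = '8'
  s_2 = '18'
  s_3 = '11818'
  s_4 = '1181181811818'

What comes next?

Rewriting the 13 symbols of 1181181811818 one by one yields 118 118 18 118 118 18 118 18 118 118 18 118 18; concatenated:

1181181811811818118181181181811818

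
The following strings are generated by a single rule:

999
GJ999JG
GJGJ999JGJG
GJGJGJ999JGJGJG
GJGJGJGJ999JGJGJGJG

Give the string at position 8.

Each term wraps the previous one in GJ on the left and JG on the right.
From GJGJGJGJ999JGJGJGJG, 3 further steps: GJGJGJGJ999JGJGJGJG → GJGJGJGJGJ999JGJGJGJGJG → GJGJGJGJGJGJ999JGJGJGJGJGJG → (answer).

GJGJGJGJGJGJGJ999JGJGJGJGJGJGJG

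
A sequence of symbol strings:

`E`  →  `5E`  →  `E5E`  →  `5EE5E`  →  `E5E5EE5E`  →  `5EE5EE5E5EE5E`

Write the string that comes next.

E5E5EE5E5EE5EE5E5EE5E

From term 3 onward, concatenate the second-to-last term with the last: E·5E = E5E, 5E·E5E = 5EE5E, …
So term 7 is E5E5EE5E·5EE5EE5E5EE5E.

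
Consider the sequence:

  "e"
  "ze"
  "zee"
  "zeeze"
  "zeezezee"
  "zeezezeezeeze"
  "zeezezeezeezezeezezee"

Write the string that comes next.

From term 3 onward, concatenate the last term with the second-to-last: ze·e = zee, zee·ze = zeeze, …
The next term joins zeezezeezeezezeezezee and zeezezeezeeze.

zeezezeezeezezeezezeezeezezeezeeze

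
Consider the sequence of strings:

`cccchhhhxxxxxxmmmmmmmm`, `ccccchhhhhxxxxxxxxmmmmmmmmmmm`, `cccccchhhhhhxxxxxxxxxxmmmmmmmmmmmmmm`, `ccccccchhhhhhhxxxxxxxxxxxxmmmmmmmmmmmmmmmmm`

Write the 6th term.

Term n consists of n+1 c's, followed by n+1 h's, followed by 2n x's, followed by 3n-1 m's, where the shown terms are n = 3, 4, 5, 6.
Setting n = 8 gives 9, 9, 16, 23 characters in each block.

ccccccccchhhhhhhhhxxxxxxxxxxxxxxxxmmmmmmmmmmmmmmmmmmmmmmm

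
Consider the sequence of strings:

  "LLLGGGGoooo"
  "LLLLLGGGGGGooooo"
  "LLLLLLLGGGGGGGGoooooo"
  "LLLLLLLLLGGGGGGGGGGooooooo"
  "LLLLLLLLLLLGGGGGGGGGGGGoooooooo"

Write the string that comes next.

Term n consists of 2n-1 L's, followed by 2n G's, followed by n+2 o's, where the shown terms are n = 2, 3, 4, 5, 6.
Setting n = 7 gives 13, 14, 9 characters in each block.

LLLLLLLLLLLLLGGGGGGGGGGGGGGooooooooo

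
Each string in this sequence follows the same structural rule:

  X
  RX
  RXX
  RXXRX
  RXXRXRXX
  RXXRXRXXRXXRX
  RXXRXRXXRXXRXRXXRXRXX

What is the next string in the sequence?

RXXRXRXXRXXRXRXXRXRXXRXXRXRXXRXXRX

This is a Fibonacci-style word recurrence s(k) = s(k−1)·s(k−2): e.g. RX·X = RXX.
So term 8 is RXXRXRXXRXXRXRXXRXRXX·RXXRXRXXRXXRX.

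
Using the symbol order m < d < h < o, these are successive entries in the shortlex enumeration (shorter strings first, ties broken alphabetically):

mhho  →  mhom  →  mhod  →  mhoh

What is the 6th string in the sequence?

momm

Continuing the enumeration 2 steps past mhoh: mhoh → mhoo → (answer).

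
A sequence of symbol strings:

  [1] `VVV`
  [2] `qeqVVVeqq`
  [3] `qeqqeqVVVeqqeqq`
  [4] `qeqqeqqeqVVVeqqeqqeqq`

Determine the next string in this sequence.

s(k+1) = qeq·s(k)·eqq, so each term gains qeq as a prefix and eqq as a suffix.
One more step from qeqqeqqeqVVVeqqeqqeqq gives the answer.

qeqqeqqeqqeqVVVeqqeqqeqqeqq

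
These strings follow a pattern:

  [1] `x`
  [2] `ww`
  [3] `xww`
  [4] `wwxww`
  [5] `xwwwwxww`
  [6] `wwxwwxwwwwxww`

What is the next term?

This is a Fibonacci-style word recurrence s(k) = s(k−2)·s(k−1): e.g. x·ww = xww.
So term 7 is xwwwwxww·wwxwwxwwwwxww.

xwwwwxwwwwxwwxwwwwxww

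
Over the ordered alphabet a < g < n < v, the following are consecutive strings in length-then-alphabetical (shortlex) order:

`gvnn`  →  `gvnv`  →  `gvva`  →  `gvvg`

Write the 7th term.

Advancing 3 positions from gvvg through gvvg → gvvn → gvvv reaches term 7.

naaa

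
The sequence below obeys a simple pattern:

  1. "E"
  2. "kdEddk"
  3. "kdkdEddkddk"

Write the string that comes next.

s(k+1) = kd·s(k)·ddk, so each term gains kd as a prefix and ddk as a suffix.
Applying this once more to kdkdEddkddk:

kdkdkdEddkddkddk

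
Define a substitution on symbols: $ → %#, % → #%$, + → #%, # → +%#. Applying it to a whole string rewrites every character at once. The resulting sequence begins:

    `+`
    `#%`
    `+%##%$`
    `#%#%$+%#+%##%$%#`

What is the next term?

+%##%$+%##%$%##%#%$+%##%#%$+%#+%##%$%##%$+%#

Applying the rule to each of the 16 symbols of #%#%$+%#+%##%$%# gives the pieces +%# #%$ +%# #%$ %# #% #%$ +%# #% #%$ +%# +%# #%$ %# #%$ +%#, which concatenate to the answer.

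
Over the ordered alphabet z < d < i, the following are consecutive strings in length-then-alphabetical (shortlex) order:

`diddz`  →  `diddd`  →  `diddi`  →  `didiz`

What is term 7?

diizz

Advancing 3 positions from didiz through didiz → didid → didii reaches term 7.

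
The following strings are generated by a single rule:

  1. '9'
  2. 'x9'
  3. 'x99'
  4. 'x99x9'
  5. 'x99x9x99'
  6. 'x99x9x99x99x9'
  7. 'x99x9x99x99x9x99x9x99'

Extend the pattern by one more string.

From term 3 onward, concatenate the last term with the second-to-last: x9·9 = x99, x99·x9 = x99x9, …
So term 8 is x99x9x99x99x9x99x9x99·x99x9x99x99x9.

x99x9x99x99x9x99x9x99x99x9x99x99x9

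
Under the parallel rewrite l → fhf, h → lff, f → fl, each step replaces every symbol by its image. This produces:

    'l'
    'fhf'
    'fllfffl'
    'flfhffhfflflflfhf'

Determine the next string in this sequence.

flfhffllffflfllffflflfhfflfhfflfhffllfffl

φ(flfhffhfflflflfhf) expands symbol-by-symbol to fl fhf fl lff fl fl lff fl fl fhf fl fhf fl fhf fl lff fl; joining the 17 pieces gives the next term.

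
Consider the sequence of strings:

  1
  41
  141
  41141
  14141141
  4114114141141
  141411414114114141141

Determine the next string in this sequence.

This is a Fibonacci-style word recurrence s(k) = s(k−2)·s(k−1): e.g. 1·41 = 141.
The next term joins 4114114141141 and 141411414114114141141.

4114114141141141411414114114141141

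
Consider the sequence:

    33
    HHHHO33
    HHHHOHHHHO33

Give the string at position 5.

Every step adds HHHHO at the front: s(k+1) = HHHHO·s(k).
From HHHHOHHHHO33, 2 further steps: HHHHOHHHHO33 → HHHHOHHHHOHHHHO33 → (answer).

HHHHOHHHHOHHHHOHHHHO33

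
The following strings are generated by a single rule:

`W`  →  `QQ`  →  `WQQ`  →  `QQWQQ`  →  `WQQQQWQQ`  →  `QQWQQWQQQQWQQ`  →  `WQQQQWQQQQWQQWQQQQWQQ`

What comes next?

QQWQQWQQQQWQQWQQQQWQQQQWQQWQQQQWQQ

From term 3 onward, concatenate the second-to-last term with the last: W·QQ = WQQ, QQ·WQQ = QQWQQ, …
So term 8 is QQWQQWQQQQWQQ·WQQQQWQQQQWQQWQQQQWQQ.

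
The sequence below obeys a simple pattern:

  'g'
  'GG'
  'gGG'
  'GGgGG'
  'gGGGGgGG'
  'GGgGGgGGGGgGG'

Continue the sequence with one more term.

gGGGGgGGGGgGGgGGGGgGG

Each term (from the third on) is the two preceding terms concatenated in order: term 3 = g·GG = gGG.
The next term joins gGGGGgGG and GGgGGgGGGGgGG.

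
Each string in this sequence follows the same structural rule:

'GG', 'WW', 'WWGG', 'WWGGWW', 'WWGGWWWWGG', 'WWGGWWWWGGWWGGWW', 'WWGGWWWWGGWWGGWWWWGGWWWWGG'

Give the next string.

From term 3 onward, concatenate the last term with the second-to-last: WW·GG = WWGG, WWGG·WW = WWGGWW, …
Continuing: WWGGWWWWGGWWGGWWWWGGWWWWGG · WWGGWWWWGGWWGGWW gives term 8.

WWGGWWWWGGWWGGWWWWGGWWWWGGWWGGWWWWGGWWGGWW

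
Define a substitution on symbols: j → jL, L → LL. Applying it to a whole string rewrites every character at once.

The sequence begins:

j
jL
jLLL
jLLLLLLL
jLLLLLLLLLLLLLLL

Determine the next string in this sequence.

Replace each of the 16 characters of jLLLLLLLLLLLLLLL in place — jL LL LL LL LL LL LL LL LL LL LL LL LL LL LL LL — and concatenate.

jLLLLLLLLLLLLLLLLLLLLLLLLLLLLLLL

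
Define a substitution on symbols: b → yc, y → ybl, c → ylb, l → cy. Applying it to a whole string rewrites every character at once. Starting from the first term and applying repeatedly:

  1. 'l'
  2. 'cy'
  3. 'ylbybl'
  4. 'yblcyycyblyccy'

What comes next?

φ(yblcyycyblyccy) expands symbol-by-symbol to ybl yc cy ylb ybl ybl ylb ybl yc cy ybl ylb ylb ybl; joining the 14 pieces gives the next term.

yblyccyylbyblyblylbyblyccyyblylbylbybl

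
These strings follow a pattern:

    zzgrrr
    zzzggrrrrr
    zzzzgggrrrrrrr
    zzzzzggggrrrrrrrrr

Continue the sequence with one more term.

zzzzzzgggggrrrrrrrrrrr

Term n consists of n z's, followed by n-1 g's, followed by 2n-1 r's, where the shown terms are n = 2, 3, 4, 5.
For the next term, n = 6, so the run lengths are 6, 5, 11.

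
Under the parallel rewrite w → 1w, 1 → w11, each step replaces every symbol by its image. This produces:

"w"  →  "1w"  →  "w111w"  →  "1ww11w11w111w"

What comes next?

w111w1ww11w111ww11w111ww11w11w111w

Applying the rule to each of the 13 symbols of 1ww11w11w111w gives the pieces w11 1w 1w w11 w11 1w w11 w11 1w w11 w11 w11 1w, which concatenate to the answer.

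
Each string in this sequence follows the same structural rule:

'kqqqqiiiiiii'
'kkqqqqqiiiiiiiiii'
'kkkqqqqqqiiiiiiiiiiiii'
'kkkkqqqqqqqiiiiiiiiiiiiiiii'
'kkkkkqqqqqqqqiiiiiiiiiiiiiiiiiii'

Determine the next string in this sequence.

Reading off run lengths: k runs 1, 2, 3, 4, 5; q runs 4, 5, 6, 7, 8; i runs 7, 10, 13, 16, 19 — each is linear in n, where the shown terms are n = 2, 3, 4, 5, 6.
Setting n = 7 gives 6, 9, 22 characters in each block.

kkkkkkqqqqqqqqqiiiiiiiiiiiiiiiiiiiiii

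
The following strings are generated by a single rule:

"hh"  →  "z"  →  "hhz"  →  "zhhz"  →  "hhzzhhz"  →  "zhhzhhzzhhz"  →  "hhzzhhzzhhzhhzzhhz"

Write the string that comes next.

zhhzhhzzhhzhhzzhhzzhhzhhzzhhz

This is a Fibonacci-style word recurrence s(k) = s(k−2)·s(k−1): e.g. hh·z = hhz.
So term 8 is zhhzhhzzhhz·hhzzhhzzhhzhhzzhhz.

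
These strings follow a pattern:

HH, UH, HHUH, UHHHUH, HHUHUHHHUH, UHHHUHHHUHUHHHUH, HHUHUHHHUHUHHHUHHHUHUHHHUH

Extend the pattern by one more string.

Each term (from the third on) is the two preceding terms concatenated in order: term 3 = HH·UH = HHUH.
So term 8 is UHHHUHHHUHUHHHUH·HHUHUHHHUHUHHHUHHHUHUHHHUH.

UHHHUHHHUHUHHHUHHHUHUHHHUHUHHHUHHHUHUHHHUH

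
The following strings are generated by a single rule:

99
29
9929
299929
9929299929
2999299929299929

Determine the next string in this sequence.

Each term (from the third on) is the two preceding terms concatenated in order: term 3 = 99·29 = 9929.
Continuing: 9929299929 · 2999299929299929 gives term 7.

99292999292999299929299929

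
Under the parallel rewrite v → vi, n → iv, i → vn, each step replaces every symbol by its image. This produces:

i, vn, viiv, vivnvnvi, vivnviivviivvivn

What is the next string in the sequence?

φ(vivnviivviivvivn) expands symbol-by-symbol to vi vn vi iv vi vn vn vi vi vn vn vi vi vn vi iv; joining the 16 pieces gives the next term.

vivnviivvivnvnvivivnvnvivivnviiv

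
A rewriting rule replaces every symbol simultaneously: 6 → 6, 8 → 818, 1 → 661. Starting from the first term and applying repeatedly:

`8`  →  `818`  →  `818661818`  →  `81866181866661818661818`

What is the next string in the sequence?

81866181866661818661818666666181866181866661818661818

Replace each of the 23 characters of 81866181866661818661818 in place — 818 661 818 6 6 661 818 661 818 6 6 6 6 661 818 661 818 6 6 661 818 661 818 — and concatenate.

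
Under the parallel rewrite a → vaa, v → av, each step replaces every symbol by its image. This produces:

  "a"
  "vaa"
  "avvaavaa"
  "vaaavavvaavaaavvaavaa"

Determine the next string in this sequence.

Rewriting the 21 symbols of vaaavavvaavaaavvaavaa one by one yields av vaa vaa vaa av vaa av av vaa vaa av vaa vaa vaa av av vaa vaa av vaa vaa; concatenated:

avvaavaavaaavvaaavavvaavaaavvaavaavaaavavvaavaaavvaavaa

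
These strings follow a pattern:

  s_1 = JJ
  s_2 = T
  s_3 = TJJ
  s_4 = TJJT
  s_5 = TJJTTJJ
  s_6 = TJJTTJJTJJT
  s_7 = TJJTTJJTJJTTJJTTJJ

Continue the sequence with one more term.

From term 3 onward, concatenate the last term with the second-to-last: T·JJ = TJJ, TJJ·T = TJJT, …
The next term joins TJJTTJJTJJTTJJTTJJ and TJJTTJJTJJT.

TJJTTJJTJJTTJJTTJJTJJTTJJTJJT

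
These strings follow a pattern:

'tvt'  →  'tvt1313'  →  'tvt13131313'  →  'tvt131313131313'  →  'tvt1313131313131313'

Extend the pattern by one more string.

tvt13131313131313131313

Every step adds 1313 to the end: s(k+1) = s(k)·1313.
So the next term is tvt1313131313131313·1313.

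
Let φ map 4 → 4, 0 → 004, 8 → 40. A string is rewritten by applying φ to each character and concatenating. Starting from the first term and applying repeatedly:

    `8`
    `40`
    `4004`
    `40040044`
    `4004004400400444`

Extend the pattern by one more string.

40040044004004440040044004004444

Applying the rule to each of the 16 symbols of 4004004400400444 gives the pieces 4 004 004 4 004 004 4 4 004 004 4 004 004 4 4 4, which concatenate to the answer.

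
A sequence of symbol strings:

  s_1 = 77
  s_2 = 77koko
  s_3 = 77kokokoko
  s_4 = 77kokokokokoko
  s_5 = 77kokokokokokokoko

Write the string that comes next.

Every step adds koko to the end: s(k+1) = s(k)·koko.
So the next term is 77kokokokokokokoko·koko.

77kokokokokokokokokoko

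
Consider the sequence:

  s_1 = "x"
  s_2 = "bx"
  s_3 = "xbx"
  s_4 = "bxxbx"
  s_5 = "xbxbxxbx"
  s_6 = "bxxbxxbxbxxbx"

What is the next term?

xbxbxxbxbxxbxxbxbxxbx

This is a Fibonacci-style word recurrence s(k) = s(k−2)·s(k−1): e.g. x·bx = xbx.
The next term joins xbxbxxbx and bxxbxxbxbxxbx.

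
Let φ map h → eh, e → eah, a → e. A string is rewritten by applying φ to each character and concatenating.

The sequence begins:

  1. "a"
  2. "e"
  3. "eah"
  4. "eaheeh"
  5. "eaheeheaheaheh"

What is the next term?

Replace each of the 14 characters of eaheeheaheaheh in place — eah e eh eah eah eh eah e eh eah e eh eah eh — and concatenate.

eaheeheaheaheheaheeheaheeheaheh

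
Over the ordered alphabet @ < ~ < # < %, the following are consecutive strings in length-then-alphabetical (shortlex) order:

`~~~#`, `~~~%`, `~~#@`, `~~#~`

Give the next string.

~~##

The successor of ~~#~ increments the rightmost position that isn't already % and resets every position after it to @.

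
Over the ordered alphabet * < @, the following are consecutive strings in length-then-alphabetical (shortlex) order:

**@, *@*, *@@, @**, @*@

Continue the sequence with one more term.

Treat @*@ as a base-2 numeral over the given alphabet and add one, carrying through any trailing @'s.

@@*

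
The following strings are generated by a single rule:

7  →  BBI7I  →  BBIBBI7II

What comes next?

BBIBBIBBI7III

s(k+1) = BBI·s(k)·I, so each term gains BBI as a prefix and I as a suffix.
One more step from BBIBBI7II gives the answer.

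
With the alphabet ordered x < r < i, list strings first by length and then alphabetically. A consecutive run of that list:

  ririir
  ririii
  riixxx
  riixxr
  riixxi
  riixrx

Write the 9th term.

riixix

Continuing the enumeration 3 steps past riixrx: riixrx → riixrr → riixri → (answer).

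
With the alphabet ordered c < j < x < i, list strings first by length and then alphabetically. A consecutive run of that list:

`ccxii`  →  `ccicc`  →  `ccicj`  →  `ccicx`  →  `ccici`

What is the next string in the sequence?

ccijc

Find the rightmost character of ccici below i, bump it to the next letter, and reset everything to its right to c.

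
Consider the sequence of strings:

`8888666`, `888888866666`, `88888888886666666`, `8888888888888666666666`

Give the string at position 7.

8888888888888888888888666666666666666

Each string has the form 8^{3n+1} 6^{2n+1} (n = 1, 2, …).
For term 7, n = 7, so the run lengths are 22, 15.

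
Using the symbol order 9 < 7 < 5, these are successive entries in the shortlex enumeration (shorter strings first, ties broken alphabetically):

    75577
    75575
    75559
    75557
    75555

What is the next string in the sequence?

The successor of 75555 increments the rightmost position that isn't already 5 and resets every position after it to 9.

59999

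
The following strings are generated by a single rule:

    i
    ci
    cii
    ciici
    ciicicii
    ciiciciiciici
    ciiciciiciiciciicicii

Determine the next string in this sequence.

Each term (from the third on) is the previous term followed by the one before it: term 3 = ci·i = cii.
The next term joins ciiciciiciiciciicicii and ciiciciiciici.

ciiciciiciiciciiciciiciiciciiciici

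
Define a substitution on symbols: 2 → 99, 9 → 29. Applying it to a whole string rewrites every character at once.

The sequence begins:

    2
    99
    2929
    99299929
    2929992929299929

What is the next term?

φ(2929992929299929) expands symbol-by-symbol to 99 29 99 29 29 29 99 29 99 29 99 29 29 29 99 29; joining the 16 pieces gives the next term.

99299929292999299929992929299929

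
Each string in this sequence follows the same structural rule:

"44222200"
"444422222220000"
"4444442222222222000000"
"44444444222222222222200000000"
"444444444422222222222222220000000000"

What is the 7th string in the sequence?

The n-th term is 2n 4's then 3n+1 2's then 2n 0's (n = 1, 2, …).
At n = 7 the blocks have lengths 14, 22, 14.

44444444444444222222222222222222222200000000000000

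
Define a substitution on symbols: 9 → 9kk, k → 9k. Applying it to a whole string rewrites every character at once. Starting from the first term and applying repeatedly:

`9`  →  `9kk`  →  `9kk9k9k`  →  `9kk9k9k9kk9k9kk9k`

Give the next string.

9kk9k9k9kk9k9kk9k9kk9k9k9kk9k9kk9k9k9kk9k

φ(9kk9k9k9kk9k9kk9k) expands symbol-by-symbol to 9kk 9k 9k 9kk 9k 9kk 9k 9kk 9k 9k 9kk 9k 9kk 9k 9k 9kk 9k; joining the 17 pieces gives the next term.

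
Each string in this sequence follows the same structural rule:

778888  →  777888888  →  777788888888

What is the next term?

777778888888888

Each string has the form 7^{n} 8^{2n}, where the shown terms are n = 2, 3, 4.
At n = 5 the blocks have lengths 5, 10.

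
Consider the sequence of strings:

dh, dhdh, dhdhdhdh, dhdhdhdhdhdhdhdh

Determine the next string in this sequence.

dhdhdhdhdhdhdhdhdhdhdhdhdhdhdhdh

s(k+1) = s(k)·s(k) — each term doubles the last.
One more doubling of dhdhdhdhdhdhdhdh gives the answer.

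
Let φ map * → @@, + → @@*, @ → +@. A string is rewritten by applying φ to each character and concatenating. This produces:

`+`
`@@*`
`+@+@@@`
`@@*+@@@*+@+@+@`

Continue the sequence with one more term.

Rewriting the 14 symbols of @@*+@@@*+@+@+@ one by one yields +@ +@ @@ @@* +@ +@ +@ @@ @@* +@ @@* +@ @@* +@; concatenated:

+@+@@@@@*+@+@+@@@@@*+@@@*+@@@*+@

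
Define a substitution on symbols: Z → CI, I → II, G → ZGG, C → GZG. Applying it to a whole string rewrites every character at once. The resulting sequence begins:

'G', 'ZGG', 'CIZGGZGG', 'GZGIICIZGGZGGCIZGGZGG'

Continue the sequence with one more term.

Applying the rule to each of the 21 symbols of GZGIICIZGGZGGCIZGGZGG gives the pieces ZGG CI ZGG II II GZG II CI ZGG ZGG CI ZGG ZGG GZG II CI ZGG ZGG CI ZGG ZGG, which concatenate to the answer.

ZGGCIZGGIIIIGZGIICIZGGZGGCIZGGZGGGZGIICIZGGZGGCIZGGZGG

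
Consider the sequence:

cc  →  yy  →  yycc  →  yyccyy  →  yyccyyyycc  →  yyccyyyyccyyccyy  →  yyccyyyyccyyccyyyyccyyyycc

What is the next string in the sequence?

This is a Fibonacci-style word recurrence s(k) = s(k−1)·s(k−2): e.g. yy·cc = yycc.
Continuing: yyccyyyyccyyccyyyyccyyyycc · yyccyyyyccyyccyy gives term 8.

yyccyyyyccyyccyyyyccyyyyccyyccyyyyccyyccyy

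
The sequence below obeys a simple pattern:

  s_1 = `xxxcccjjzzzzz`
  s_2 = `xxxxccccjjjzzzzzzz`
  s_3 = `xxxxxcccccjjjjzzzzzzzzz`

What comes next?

xxxxxxccccccjjjjjzzzzzzzzzzz

Term n consists of n+1 x's, followed by n+1 c's, followed by n j's, followed by 2n+1 z's, where the shown terms are n = 2, 3, 4.
For the next term, n = 5, so the run lengths are 6, 6, 5, 11.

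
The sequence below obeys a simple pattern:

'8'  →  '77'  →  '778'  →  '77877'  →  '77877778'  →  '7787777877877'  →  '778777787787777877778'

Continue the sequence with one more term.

7787777877877778777787787777877877

Each term (from the third on) is the previous term followed by the one before it: term 3 = 77·8 = 778.
Continuing: 778777787787777877778 · 7787777877877 gives term 8.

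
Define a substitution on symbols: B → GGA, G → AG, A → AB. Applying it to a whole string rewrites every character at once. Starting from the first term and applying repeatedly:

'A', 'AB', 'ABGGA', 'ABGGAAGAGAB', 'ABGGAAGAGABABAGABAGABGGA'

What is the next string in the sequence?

ABGGAAGAGABABAGABAGABGGAABGGAABAGABGGAABAGABGGAAGAGAB

Applying the rule to each of the 24 symbols of ABGGAAGAGABABAGABAGABGGA gives the pieces AB GGA AG AG AB AB AG AB AG AB GGA AB GGA AB AG AB GGA AB AG AB GGA AG AG AB, which concatenate to the answer.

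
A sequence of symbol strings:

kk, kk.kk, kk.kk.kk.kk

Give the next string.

kk.kk.kk.kk.kk.kk.kk.kk

s(k+1) = s(k)·.·s(k) — each term doubles the last with '.' between the halves.
One more doubling of kk.kk.kk.kk gives the answer.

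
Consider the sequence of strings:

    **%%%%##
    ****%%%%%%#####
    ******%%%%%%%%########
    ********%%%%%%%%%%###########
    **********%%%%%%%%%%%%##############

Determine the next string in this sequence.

Term n consists of 2n *'s, followed by 2n+2 %'s, followed by 3n-1 #'s (n = 1, 2, …).
At n = 6 the blocks have lengths 12, 14, 17.

************%%%%%%%%%%%%%%#################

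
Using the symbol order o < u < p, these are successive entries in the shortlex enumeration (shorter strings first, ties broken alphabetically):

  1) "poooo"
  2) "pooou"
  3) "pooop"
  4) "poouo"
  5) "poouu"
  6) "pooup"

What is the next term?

poopo

The successor of pooup increments the rightmost position that isn't already p and resets every position after it to o.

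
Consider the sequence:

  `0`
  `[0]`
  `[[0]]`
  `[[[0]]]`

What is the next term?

[[[[0]]]]

Each term wraps the previous one in [ on the left and ] on the right.
One more step from [[[0]]] gives the answer.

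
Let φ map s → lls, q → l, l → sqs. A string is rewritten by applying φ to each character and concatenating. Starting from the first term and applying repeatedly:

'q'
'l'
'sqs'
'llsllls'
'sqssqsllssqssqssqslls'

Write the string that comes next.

Rewriting the 21 symbols of sqssqsllssqssqssqslls one by one yields lls l lls lls l lls sqs sqs lls lls l lls lls l lls lls l lls sqs sqs lls; concatenated:

llslllsllslllssqssqsllsllslllsllslllsllslllssqssqslls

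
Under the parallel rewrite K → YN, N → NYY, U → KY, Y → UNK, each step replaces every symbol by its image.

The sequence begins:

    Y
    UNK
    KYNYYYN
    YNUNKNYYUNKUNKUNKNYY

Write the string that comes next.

UNKNYYKYNYYYNNYYUNKUNKKYNYYYNKYNYYYNKYNYYYNNYYUNKUNK

φ(YNUNKNYYUNKUNKUNKNYY) expands symbol-by-symbol to UNK NYY KY NYY YN NYY UNK UNK KY NYY YN KY NYY YN KY NYY YN NYY UNK UNK; joining the 20 pieces gives the next term.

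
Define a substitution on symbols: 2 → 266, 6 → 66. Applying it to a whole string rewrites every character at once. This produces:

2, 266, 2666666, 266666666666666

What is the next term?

2666666666666666666666666666666

φ(266666666666666) expands symbol-by-symbol to 266 66 66 66 66 66 66 66 66 66 66 66 66 66 66; joining the 15 pieces gives the next term.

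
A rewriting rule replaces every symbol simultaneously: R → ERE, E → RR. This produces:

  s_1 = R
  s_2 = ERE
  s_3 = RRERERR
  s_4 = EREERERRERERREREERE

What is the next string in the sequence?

RRERERRRRERERREREERERRERERREREERERRERERRRRERERR

φ(EREERERRERERREREERE) expands symbol-by-symbol to RR ERE RR RR ERE RR ERE ERE RR ERE RR ERE ERE RR ERE RR RR ERE RR; joining the 19 pieces gives the next term.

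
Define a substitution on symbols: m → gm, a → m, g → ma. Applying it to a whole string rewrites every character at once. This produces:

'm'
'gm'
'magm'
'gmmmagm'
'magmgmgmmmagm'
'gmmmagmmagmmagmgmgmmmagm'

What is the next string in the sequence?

magmgmgmmmagmgmmmagmgmmmagmmagmmagmgmgmmmagm

φ(gmmmagmmagmmagmgmgmmmagm) expands symbol-by-symbol to ma gm gm gm m ma gm gm m ma gm gm m ma gm ma gm ma gm gm gm m ma gm; joining the 24 pieces gives the next term.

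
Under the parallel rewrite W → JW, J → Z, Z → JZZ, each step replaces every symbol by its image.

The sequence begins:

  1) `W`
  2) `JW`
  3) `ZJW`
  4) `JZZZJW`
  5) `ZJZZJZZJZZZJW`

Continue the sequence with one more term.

φ(ZJZZJZZJZZZJW) expands symbol-by-symbol to JZZ Z JZZ JZZ Z JZZ JZZ Z JZZ JZZ JZZ Z JW; joining the 13 pieces gives the next term.

JZZZJZZJZZZJZZJZZZJZZJZZJZZZJW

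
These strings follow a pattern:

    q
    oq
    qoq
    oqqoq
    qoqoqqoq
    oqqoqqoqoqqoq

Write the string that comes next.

This is a Fibonacci-style word recurrence s(k) = s(k−2)·s(k−1): e.g. q·oq = qoq.
The next term joins qoqoqqoq and oqqoqqoqoqqoq.

qoqoqqoqoqqoqqoqoqqoq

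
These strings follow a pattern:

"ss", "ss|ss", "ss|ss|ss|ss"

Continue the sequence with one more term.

Every step duplicates the string with '|' between the halves.
One more doubling of ss|ss|ss|ss gives the answer.

ss|ss|ss|ss|ss|ss|ss|ss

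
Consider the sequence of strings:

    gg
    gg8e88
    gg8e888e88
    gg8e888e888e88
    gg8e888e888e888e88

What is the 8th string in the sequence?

gg8e888e888e888e888e888e888e88

Every step adds 8e88 to the end: s(k+1) = s(k)·8e88.
From gg8e888e888e888e88, 3 further steps: gg8e888e888e888e88 → gg8e888e888e888e888e88 → gg8e888e888e888e888e888e88 → (answer).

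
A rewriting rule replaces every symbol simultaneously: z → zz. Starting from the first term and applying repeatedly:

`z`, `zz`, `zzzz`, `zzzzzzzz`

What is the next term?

zzzzzzzzzzzzzzzz

Rewriting each symbol of zzzzzzzz: z→zz, z→zz, z→zz, z→zz, z→zz, z→zz, z→zz, z→zz, which concatenates to zz zz zz zz zz zz zz zz.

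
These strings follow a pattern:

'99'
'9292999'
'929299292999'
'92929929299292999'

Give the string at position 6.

929299292992929929299292999

Each term is the previous one with 92929 prepended.
From 92929929299292999, 2 further steps: 92929929299292999 → 9292992929929299292999 → (answer).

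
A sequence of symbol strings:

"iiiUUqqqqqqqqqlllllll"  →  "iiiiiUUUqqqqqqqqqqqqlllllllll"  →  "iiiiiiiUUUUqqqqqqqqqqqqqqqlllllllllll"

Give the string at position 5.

iiiiiiiiiiiUUUUUUqqqqqqqqqqqqqqqqqqqqqlllllllllllllll

Each string has the form i^{2n-1} U^{n} q^{3n+3} l^{2n+3}, where the shown terms are n = 2, 3, 4.
At n = 6 the blocks have lengths 11, 6, 21, 15.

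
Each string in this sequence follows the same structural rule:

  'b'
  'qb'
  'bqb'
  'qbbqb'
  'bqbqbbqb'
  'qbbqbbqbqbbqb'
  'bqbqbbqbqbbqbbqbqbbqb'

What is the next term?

Each term (from the third on) is the two preceding terms concatenated in order: term 3 = b·qb = bqb.
So term 8 is qbbqbbqbqbbqb·bqbqbbqbqbbqbbqbqbbqb.

qbbqbbqbqbbqbbqbqbbqbqbbqbbqbqbbqb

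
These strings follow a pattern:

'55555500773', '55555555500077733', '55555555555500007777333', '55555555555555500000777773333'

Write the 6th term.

55555555555555555555500000007777777333333

Each string has the form 5^{3n} 0^{n} 7^{n} 3^{n-1}, where the shown terms are n = 2, 3, 4, 5.
At n = 7 the blocks have lengths 21, 7, 7, 6.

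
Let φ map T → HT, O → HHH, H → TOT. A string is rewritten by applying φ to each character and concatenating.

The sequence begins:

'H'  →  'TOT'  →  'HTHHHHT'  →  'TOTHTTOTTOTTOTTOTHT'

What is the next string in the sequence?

Replace each of the 19 characters of TOTHTTOTTOTTOTTOTHT in place — HT HHH HT TOT HT HT HHH HT HT HHH HT HT HHH HT HT HHH HT TOT HT — and concatenate.

HTHHHHTTOTHTHTHHHHTHTHHHHTHTHHHHTHTHHHHTTOTHT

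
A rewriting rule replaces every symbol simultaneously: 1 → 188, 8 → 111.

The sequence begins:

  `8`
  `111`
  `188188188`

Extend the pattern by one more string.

188111111188111111188111111

Expanding 188188188: 1→188, 8→111, 8→111, 1→188, 8→111, 8→111, 1→188, 8→111, 8→111. Concatenated: 188 111 111 188 111 111 188 111 111.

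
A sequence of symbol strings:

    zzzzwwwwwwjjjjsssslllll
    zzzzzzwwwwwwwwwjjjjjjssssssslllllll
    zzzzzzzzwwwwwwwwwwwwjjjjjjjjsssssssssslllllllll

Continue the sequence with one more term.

Term n consists of 2n z's, followed by 3n w's, followed by 2n j's, followed by 3n-2 s's, followed by 2n+1 l's, where the shown terms are n = 2, 3, 4.
For the next term, n = 5, so the run lengths are 10, 15, 10, 13, 11.

zzzzzzzzzzwwwwwwwwwwwwwwwjjjjjjjjjjssssssssssssslllllllllll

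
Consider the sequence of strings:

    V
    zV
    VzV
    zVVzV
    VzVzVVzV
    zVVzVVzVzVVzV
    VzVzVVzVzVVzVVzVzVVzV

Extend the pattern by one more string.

zVVzVVzVzVVzVVzVzVVzVzVVzVVzVzVVzV

From term 3 onward, concatenate the second-to-last term with the last: V·zV = VzV, zV·VzV = zVVzV, …
The next term joins zVVzVVzVzVVzV and VzVzVVzVzVVzVVzVzVVzV.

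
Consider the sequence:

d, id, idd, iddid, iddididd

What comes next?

iddididdiddid

From term 3 onward, concatenate the last term with the second-to-last: id·d = idd, idd·id = iddid, …
So term 6 is iddididd·iddid.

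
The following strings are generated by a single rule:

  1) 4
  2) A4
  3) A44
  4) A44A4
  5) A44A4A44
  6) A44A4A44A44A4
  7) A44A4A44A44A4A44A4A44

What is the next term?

This is a Fibonacci-style word recurrence s(k) = s(k−1)·s(k−2): e.g. A4·4 = A44.
So term 8 is A44A4A44A44A4A44A4A44·A44A4A44A44A4.

A44A4A44A44A4A44A4A44A44A4A44A44A4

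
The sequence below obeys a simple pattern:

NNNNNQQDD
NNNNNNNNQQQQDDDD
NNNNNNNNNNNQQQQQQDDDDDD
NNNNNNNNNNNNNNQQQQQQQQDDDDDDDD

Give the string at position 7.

NNNNNNNNNNNNNNNNNNNNNNNQQQQQQQQQQQQQQDDDDDDDDDDDDDD

Each string has the form N^{3n+2} Q^{2n} D^{2n} (n = 1, 2, …).
Setting n = 7 gives 23, 14, 14 characters in each block.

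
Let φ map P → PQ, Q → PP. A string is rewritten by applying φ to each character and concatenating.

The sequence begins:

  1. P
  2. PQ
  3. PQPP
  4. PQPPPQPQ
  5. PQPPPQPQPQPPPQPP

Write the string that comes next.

Applying the rule to each of the 16 symbols of PQPPPQPQPQPPPQPP gives the pieces PQ PP PQ PQ PQ PP PQ PP PQ PP PQ PQ PQ PP PQ PQ, which concatenate to the answer.

PQPPPQPQPQPPPQPPPQPPPQPQPQPPPQPQ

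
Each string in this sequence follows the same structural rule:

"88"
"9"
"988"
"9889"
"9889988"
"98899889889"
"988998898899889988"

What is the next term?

Each term (from the third on) is the previous term followed by the one before it: term 3 = 9·88 = 988.
The next term joins 988998898899889988 and 98899889889.

98899889889988998898899889889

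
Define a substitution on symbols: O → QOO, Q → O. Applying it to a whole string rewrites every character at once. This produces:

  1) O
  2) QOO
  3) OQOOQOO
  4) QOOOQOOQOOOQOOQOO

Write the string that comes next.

Applying the rule to each of the 17 symbols of QOOOQOOQOOOQOOQOO gives the pieces O QOO QOO QOO O QOO QOO O QOO QOO QOO O QOO QOO O QOO QOO, which concatenate to the answer.

OQOOQOOQOOOQOOQOOOQOOQOOQOOOQOOQOOOQOOQOO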